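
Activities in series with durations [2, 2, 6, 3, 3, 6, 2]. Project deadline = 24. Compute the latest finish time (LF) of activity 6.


LF(activity 6) = deadline - sum of successor durations
Successors: activities 7 through 7 with durations [2]
Sum of successor durations = 2
LF = 24 - 2 = 22

22


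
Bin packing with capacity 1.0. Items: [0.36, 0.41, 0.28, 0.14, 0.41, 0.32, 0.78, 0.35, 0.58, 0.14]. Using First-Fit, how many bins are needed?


Place items sequentially using First-Fit:
  Item 0.36 -> new Bin 1
  Item 0.41 -> Bin 1 (now 0.77)
  Item 0.28 -> new Bin 2
  Item 0.14 -> Bin 1 (now 0.91)
  Item 0.41 -> Bin 2 (now 0.69)
  Item 0.32 -> new Bin 3
  Item 0.78 -> new Bin 4
  Item 0.35 -> Bin 3 (now 0.67)
  Item 0.58 -> new Bin 5
  Item 0.14 -> Bin 2 (now 0.83)
Total bins used = 5

5


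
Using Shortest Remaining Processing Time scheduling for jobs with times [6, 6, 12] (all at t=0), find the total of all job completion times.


Since all jobs arrive at t=0, SRPT equals SPT ordering.
SPT order: [6, 6, 12]
Completion times:
  Job 1: p=6, C=6
  Job 2: p=6, C=12
  Job 3: p=12, C=24
Total completion time = 6 + 12 + 24 = 42

42


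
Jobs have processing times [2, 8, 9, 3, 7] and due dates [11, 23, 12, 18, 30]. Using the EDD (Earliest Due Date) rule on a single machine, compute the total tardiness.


Sort by due date (EDD order): [(2, 11), (9, 12), (3, 18), (8, 23), (7, 30)]
Compute completion times and tardiness:
  Job 1: p=2, d=11, C=2, tardiness=max(0,2-11)=0
  Job 2: p=9, d=12, C=11, tardiness=max(0,11-12)=0
  Job 3: p=3, d=18, C=14, tardiness=max(0,14-18)=0
  Job 4: p=8, d=23, C=22, tardiness=max(0,22-23)=0
  Job 5: p=7, d=30, C=29, tardiness=max(0,29-30)=0
Total tardiness = 0

0


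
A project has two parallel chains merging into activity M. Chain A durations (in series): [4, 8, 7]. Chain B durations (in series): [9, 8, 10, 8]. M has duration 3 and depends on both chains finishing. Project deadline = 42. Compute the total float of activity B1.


Forward pass: ES(B1) = sum of predecessors on chain B = 0
EF = ES + duration = 0 + 9 = 9
Backward pass: LF(M) = deadline = 42; LS(M) = 42 - 3 = 39
LF(B1) = LS(M) - sum(successors on chain B) = 39 - 26 = 13
LS = LF - duration = 13 - 9 = 4
Total float = LS - ES = 4 - 0 = 4

4


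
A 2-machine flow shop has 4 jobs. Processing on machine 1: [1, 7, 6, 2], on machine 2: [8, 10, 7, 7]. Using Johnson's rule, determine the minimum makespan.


Apply Johnson's rule:
  Group 1 (a <= b): [(1, 1, 8), (4, 2, 7), (3, 6, 7), (2, 7, 10)]
  Group 2 (a > b): []
Optimal job order: [1, 4, 3, 2]
Schedule:
  Job 1: M1 done at 1, M2 done at 9
  Job 4: M1 done at 3, M2 done at 16
  Job 3: M1 done at 9, M2 done at 23
  Job 2: M1 done at 16, M2 done at 33
Makespan = 33

33


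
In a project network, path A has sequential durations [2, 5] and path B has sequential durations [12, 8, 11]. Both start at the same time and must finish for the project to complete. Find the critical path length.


Path A total = 2 + 5 = 7
Path B total = 12 + 8 + 11 = 31
Critical path = longest path = max(7, 31) = 31

31


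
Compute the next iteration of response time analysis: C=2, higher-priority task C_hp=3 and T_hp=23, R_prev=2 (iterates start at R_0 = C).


R_next = C + ceil(R_prev / T_hp) * C_hp
ceil(2 / 23) = ceil(0.087) = 1
Interference = 1 * 3 = 3
R_next = 2 + 3 = 5

5


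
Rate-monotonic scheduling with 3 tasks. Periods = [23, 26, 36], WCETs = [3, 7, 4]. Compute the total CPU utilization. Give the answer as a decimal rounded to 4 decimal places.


Compute individual utilizations (exact fractions):
  Task 1: C/T = 3/23 (approx. 0.1304)
  Task 2: C/T = 7/26 (approx. 0.2692)
  Task 3: C/T = 4/36 = 1/9 (approx. 0.1111)
Total utilization U = 3/23 + 7/26 + 1/9 = 2749/5382
Rounded to 4 decimal places: U = 0.5108
RM (Liu & Layland) bound for 3 tasks = 0.779763; compare with U = 2749/5382 (approx. 0.510777)
U <= bound, so schedulable by RM sufficient condition.

0.5108


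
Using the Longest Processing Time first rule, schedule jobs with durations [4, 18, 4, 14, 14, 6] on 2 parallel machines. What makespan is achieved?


Sort jobs in decreasing order (LPT): [18, 14, 14, 6, 4, 4]
Assign each job to the least loaded machine:
  Machine 1: jobs [18, 6, 4, 4], load = 32
  Machine 2: jobs [14, 14], load = 28
Makespan = max load = 32

32


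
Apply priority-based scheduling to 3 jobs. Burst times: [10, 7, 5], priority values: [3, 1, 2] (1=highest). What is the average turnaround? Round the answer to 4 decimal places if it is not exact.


Sort by priority (ascending = highest first):
Order: [(1, 7), (2, 5), (3, 10)]
Completion times:
  Priority 1, burst=7, C=7
  Priority 2, burst=5, C=12
  Priority 3, burst=10, C=22
Average turnaround = 41/3 = 13.6667

13.6667


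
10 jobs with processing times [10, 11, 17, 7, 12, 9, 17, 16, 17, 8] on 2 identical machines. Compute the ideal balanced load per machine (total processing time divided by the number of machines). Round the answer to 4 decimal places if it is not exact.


Total processing time = 10 + 11 + 17 + 7 + 12 + 9 + 17 + 16 + 17 + 8 = 124
Number of machines = 2
Ideal balanced load = 124 / 2 = 62.0

62.0


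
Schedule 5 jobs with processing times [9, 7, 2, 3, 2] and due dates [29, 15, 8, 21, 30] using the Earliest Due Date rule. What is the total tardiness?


Sort by due date (EDD order): [(2, 8), (7, 15), (3, 21), (9, 29), (2, 30)]
Compute completion times and tardiness:
  Job 1: p=2, d=8, C=2, tardiness=max(0,2-8)=0
  Job 2: p=7, d=15, C=9, tardiness=max(0,9-15)=0
  Job 3: p=3, d=21, C=12, tardiness=max(0,12-21)=0
  Job 4: p=9, d=29, C=21, tardiness=max(0,21-29)=0
  Job 5: p=2, d=30, C=23, tardiness=max(0,23-30)=0
Total tardiness = 0

0


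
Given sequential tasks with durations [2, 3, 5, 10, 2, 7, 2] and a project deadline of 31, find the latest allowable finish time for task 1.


LF(activity 1) = deadline - sum of successor durations
Successors: activities 2 through 7 with durations [3, 5, 10, 2, 7, 2]
Sum of successor durations = 29
LF = 31 - 29 = 2

2


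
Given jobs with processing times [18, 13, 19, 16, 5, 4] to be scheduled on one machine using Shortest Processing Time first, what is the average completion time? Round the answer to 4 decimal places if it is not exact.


Sort jobs by processing time (SPT order): [4, 5, 13, 16, 18, 19]
Compute completion times sequentially:
  Job 1: processing = 4, completes at 4
  Job 2: processing = 5, completes at 9
  Job 3: processing = 13, completes at 22
  Job 4: processing = 16, completes at 38
  Job 5: processing = 18, completes at 56
  Job 6: processing = 19, completes at 75
Sum of completion times = 204
Average completion time = 204/6 = 34.0

34.0


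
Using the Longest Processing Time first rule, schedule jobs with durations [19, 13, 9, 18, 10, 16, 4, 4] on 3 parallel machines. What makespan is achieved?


Sort jobs in decreasing order (LPT): [19, 18, 16, 13, 10, 9, 4, 4]
Assign each job to the least loaded machine:
  Machine 1: jobs [19, 9, 4], load = 32
  Machine 2: jobs [18, 10, 4], load = 32
  Machine 3: jobs [16, 13], load = 29
Makespan = max load = 32

32


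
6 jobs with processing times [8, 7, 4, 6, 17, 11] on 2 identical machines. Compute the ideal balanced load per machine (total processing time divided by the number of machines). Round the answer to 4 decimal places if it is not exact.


Total processing time = 8 + 7 + 4 + 6 + 17 + 11 = 53
Number of machines = 2
Ideal balanced load = 53 / 2 = 26.5

26.5


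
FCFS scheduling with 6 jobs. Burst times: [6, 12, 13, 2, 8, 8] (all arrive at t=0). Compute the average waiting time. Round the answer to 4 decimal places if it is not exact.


FCFS order (as given): [6, 12, 13, 2, 8, 8]
Waiting times:
  Job 1: wait = 0
  Job 2: wait = 6
  Job 3: wait = 18
  Job 4: wait = 31
  Job 5: wait = 33
  Job 6: wait = 41
Sum of waiting times = 129
Average waiting time = 129/6 = 21.5

21.5


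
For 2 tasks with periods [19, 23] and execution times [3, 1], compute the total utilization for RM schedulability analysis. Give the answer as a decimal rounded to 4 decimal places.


Compute individual utilizations (exact fractions):
  Task 1: C/T = 3/19 (approx. 0.1579)
  Task 2: C/T = 1/23 (approx. 0.0435)
Total utilization U = 3/19 + 1/23 = 88/437
Rounded to 4 decimal places: U = 0.2014
RM (Liu & Layland) bound for 2 tasks = 0.828427; compare with U = 88/437 (approx. 0.201373)
U <= bound, so schedulable by RM sufficient condition.

0.2014


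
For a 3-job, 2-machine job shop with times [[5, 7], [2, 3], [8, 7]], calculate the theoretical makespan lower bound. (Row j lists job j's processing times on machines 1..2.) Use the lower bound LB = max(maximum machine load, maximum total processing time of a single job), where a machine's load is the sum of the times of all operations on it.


Machine loads:
  Machine 1: 5 + 2 + 8 = 15
  Machine 2: 7 + 3 + 7 = 17
Max machine load = 17
Job totals:
  Job 1: 12
  Job 2: 5
  Job 3: 15
Max job total = 15
Lower bound = max(17, 15) = 17

17


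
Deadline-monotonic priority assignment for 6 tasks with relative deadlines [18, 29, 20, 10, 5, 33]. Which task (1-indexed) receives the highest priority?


Sort tasks by relative deadline (ascending):
  Task 5: deadline = 5
  Task 4: deadline = 10
  Task 1: deadline = 18
  Task 3: deadline = 20
  Task 2: deadline = 29
  Task 6: deadline = 33
Priority order (highest first): [5, 4, 1, 3, 2, 6]
Highest priority task = 5

5


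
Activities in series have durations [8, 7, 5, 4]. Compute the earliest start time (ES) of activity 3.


Activity 3 starts after activities 1 through 2 complete.
Predecessor durations: [8, 7]
ES = 8 + 7 = 15

15


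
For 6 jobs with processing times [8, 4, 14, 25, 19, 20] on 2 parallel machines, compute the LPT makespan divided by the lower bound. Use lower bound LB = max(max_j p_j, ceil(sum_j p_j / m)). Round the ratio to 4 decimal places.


LPT order: [25, 20, 19, 14, 8, 4]
Machine loads after assignment: [47, 43]
LPT makespan = 47
Lower bound = max(max_job, ceil(total/2)) = max(25, 45) = 45
Ratio = 47 / 45 = 1.0444

1.0444


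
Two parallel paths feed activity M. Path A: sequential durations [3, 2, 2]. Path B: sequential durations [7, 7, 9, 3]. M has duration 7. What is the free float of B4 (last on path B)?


ES(B4) = sum of predecessors on chain B = 23
EF(B4) = ES + duration = 23 + 3 = 26
Successor of B4 is M. ES(M) = max(sum(A), sum(B)) = max(7, 26) = 26
Free float = ES(successor) - EF(current) = 26 - 26 = 0

0


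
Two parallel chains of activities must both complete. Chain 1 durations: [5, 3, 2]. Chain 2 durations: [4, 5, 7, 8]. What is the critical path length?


Path A total = 5 + 3 + 2 = 10
Path B total = 4 + 5 + 7 + 8 = 24
Critical path = longest path = max(10, 24) = 24

24


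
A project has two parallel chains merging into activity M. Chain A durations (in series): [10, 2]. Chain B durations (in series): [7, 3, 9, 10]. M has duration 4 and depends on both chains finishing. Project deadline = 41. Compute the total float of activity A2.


Forward pass: ES(A2) = sum of predecessors on chain A = 10
EF = ES + duration = 10 + 2 = 12
Backward pass: LF(M) = deadline = 41; LS(M) = 41 - 4 = 37
LF(A2) = LS(M) - sum(successors on chain A) = 37 - 0 = 37
LS = LF - duration = 37 - 2 = 35
Total float = LS - ES = 35 - 10 = 25

25


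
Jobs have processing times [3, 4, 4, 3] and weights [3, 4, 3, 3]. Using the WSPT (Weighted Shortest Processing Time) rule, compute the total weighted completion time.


Compute p/w ratios and sort ascending (WSPT): [(3, 3), (4, 4), (3, 3), (4, 3)]
Compute weighted completion times:
  Job (p=3,w=3): C=3, w*C=3*3=9
  Job (p=4,w=4): C=7, w*C=4*7=28
  Job (p=3,w=3): C=10, w*C=3*10=30
  Job (p=4,w=3): C=14, w*C=3*14=42
Total weighted completion time = 109

109


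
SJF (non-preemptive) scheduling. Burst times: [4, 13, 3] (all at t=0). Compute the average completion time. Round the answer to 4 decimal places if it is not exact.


SJF order (ascending): [3, 4, 13]
Completion times:
  Job 1: burst=3, C=3
  Job 2: burst=4, C=7
  Job 3: burst=13, C=20
Average completion = 30/3 = 10.0

10.0


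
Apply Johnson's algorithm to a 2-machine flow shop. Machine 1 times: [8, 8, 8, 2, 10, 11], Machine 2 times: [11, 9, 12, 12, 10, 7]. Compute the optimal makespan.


Apply Johnson's rule:
  Group 1 (a <= b): [(4, 2, 12), (1, 8, 11), (2, 8, 9), (3, 8, 12), (5, 10, 10)]
  Group 2 (a > b): [(6, 11, 7)]
Optimal job order: [4, 1, 2, 3, 5, 6]
Schedule:
  Job 4: M1 done at 2, M2 done at 14
  Job 1: M1 done at 10, M2 done at 25
  Job 2: M1 done at 18, M2 done at 34
  Job 3: M1 done at 26, M2 done at 46
  Job 5: M1 done at 36, M2 done at 56
  Job 6: M1 done at 47, M2 done at 63
Makespan = 63

63


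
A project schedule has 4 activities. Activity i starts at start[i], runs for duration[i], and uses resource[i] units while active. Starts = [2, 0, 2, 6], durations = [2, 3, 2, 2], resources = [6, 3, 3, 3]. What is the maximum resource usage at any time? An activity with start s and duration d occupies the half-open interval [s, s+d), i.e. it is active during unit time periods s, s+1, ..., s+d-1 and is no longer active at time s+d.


Each activity i is active on [start_i, start_i + duration_i).
Compute total resource usage per time slot:
  t=0: active resources = [3], total = 3
  t=1: active resources = [3], total = 3
  t=2: active resources = [6, 3, 3], total = 12
  t=3: active resources = [6, 3], total = 9
  t=4: active resources = [], total = 0
  t=5: active resources = [], total = 0
  t=6: active resources = [3], total = 3
  t=7: active resources = [3], total = 3
Peak resource demand = 12

12


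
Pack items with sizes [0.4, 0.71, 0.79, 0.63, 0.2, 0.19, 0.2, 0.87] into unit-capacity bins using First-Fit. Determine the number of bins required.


Place items sequentially using First-Fit:
  Item 0.4 -> new Bin 1
  Item 0.71 -> new Bin 2
  Item 0.79 -> new Bin 3
  Item 0.63 -> new Bin 4
  Item 0.2 -> Bin 1 (now 0.6)
  Item 0.19 -> Bin 1 (now 0.79)
  Item 0.2 -> Bin 1 (now 0.99)
  Item 0.87 -> new Bin 5
Total bins used = 5

5


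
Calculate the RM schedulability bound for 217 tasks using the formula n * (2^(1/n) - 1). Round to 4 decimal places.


Compute 2^(1/217) = 1.0031993336
Subtract 1: 1.0031993336 - 1 = 0.0031993336
Multiply by n: 217 * 0.0031993336 = 0.6942553912
Round to 4 dp: 0.6943

0.6943


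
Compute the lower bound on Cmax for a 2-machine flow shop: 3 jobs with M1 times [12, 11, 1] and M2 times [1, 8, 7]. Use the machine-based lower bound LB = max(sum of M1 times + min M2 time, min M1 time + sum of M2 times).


LB1 = sum(M1 times) + min(M2 times) = 24 + 1 = 25
LB2 = min(M1 times) + sum(M2 times) = 1 + 16 = 17
Lower bound = max(LB1, LB2) = max(25, 17) = 25

25


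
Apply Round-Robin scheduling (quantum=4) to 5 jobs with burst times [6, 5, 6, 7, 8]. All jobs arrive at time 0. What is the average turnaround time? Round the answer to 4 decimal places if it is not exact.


Time quantum = 4
Execution trace:
  J1 runs 4 units, time = 4
  J2 runs 4 units, time = 8
  J3 runs 4 units, time = 12
  J4 runs 4 units, time = 16
  J5 runs 4 units, time = 20
  J1 runs 2 units, time = 22
  J2 runs 1 units, time = 23
  J3 runs 2 units, time = 25
  J4 runs 3 units, time = 28
  J5 runs 4 units, time = 32
Finish times: [22, 23, 25, 28, 32]
Average turnaround = 130/5 = 26.0

26.0


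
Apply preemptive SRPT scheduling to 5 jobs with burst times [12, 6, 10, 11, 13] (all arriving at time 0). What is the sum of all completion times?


Since all jobs arrive at t=0, SRPT equals SPT ordering.
SPT order: [6, 10, 11, 12, 13]
Completion times:
  Job 1: p=6, C=6
  Job 2: p=10, C=16
  Job 3: p=11, C=27
  Job 4: p=12, C=39
  Job 5: p=13, C=52
Total completion time = 6 + 16 + 27 + 39 + 52 = 140

140


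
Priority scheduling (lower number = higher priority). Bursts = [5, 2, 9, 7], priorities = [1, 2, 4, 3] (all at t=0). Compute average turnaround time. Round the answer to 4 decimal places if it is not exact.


Sort by priority (ascending = highest first):
Order: [(1, 5), (2, 2), (3, 7), (4, 9)]
Completion times:
  Priority 1, burst=5, C=5
  Priority 2, burst=2, C=7
  Priority 3, burst=7, C=14
  Priority 4, burst=9, C=23
Average turnaround = 49/4 = 12.25

12.25


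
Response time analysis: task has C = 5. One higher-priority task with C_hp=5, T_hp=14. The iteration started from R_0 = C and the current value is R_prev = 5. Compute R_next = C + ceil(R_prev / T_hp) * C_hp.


R_next = C + ceil(R_prev / T_hp) * C_hp
ceil(5 / 14) = ceil(0.3571) = 1
Interference = 1 * 5 = 5
R_next = 5 + 5 = 10

10


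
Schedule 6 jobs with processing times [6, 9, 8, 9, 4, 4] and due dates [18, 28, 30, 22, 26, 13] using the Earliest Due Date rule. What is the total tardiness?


Sort by due date (EDD order): [(4, 13), (6, 18), (9, 22), (4, 26), (9, 28), (8, 30)]
Compute completion times and tardiness:
  Job 1: p=4, d=13, C=4, tardiness=max(0,4-13)=0
  Job 2: p=6, d=18, C=10, tardiness=max(0,10-18)=0
  Job 3: p=9, d=22, C=19, tardiness=max(0,19-22)=0
  Job 4: p=4, d=26, C=23, tardiness=max(0,23-26)=0
  Job 5: p=9, d=28, C=32, tardiness=max(0,32-28)=4
  Job 6: p=8, d=30, C=40, tardiness=max(0,40-30)=10
Total tardiness = 14

14


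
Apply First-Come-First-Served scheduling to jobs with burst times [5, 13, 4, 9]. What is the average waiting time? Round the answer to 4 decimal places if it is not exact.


FCFS order (as given): [5, 13, 4, 9]
Waiting times:
  Job 1: wait = 0
  Job 2: wait = 5
  Job 3: wait = 18
  Job 4: wait = 22
Sum of waiting times = 45
Average waiting time = 45/4 = 11.25

11.25


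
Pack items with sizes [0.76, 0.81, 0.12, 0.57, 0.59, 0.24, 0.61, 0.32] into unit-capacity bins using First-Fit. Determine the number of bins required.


Place items sequentially using First-Fit:
  Item 0.76 -> new Bin 1
  Item 0.81 -> new Bin 2
  Item 0.12 -> Bin 1 (now 0.88)
  Item 0.57 -> new Bin 3
  Item 0.59 -> new Bin 4
  Item 0.24 -> Bin 3 (now 0.81)
  Item 0.61 -> new Bin 5
  Item 0.32 -> Bin 4 (now 0.91)
Total bins used = 5

5


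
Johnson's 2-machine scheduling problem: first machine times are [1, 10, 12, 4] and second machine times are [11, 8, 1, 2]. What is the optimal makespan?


Apply Johnson's rule:
  Group 1 (a <= b): [(1, 1, 11)]
  Group 2 (a > b): [(2, 10, 8), (4, 4, 2), (3, 12, 1)]
Optimal job order: [1, 2, 4, 3]
Schedule:
  Job 1: M1 done at 1, M2 done at 12
  Job 2: M1 done at 11, M2 done at 20
  Job 4: M1 done at 15, M2 done at 22
  Job 3: M1 done at 27, M2 done at 28
Makespan = 28

28


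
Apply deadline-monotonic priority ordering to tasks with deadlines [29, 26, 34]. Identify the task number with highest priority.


Sort tasks by relative deadline (ascending):
  Task 2: deadline = 26
  Task 1: deadline = 29
  Task 3: deadline = 34
Priority order (highest first): [2, 1, 3]
Highest priority task = 2

2


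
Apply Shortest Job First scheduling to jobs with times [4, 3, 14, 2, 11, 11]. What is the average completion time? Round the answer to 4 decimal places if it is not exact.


SJF order (ascending): [2, 3, 4, 11, 11, 14]
Completion times:
  Job 1: burst=2, C=2
  Job 2: burst=3, C=5
  Job 3: burst=4, C=9
  Job 4: burst=11, C=20
  Job 5: burst=11, C=31
  Job 6: burst=14, C=45
Average completion = 112/6 = 18.6667

18.6667


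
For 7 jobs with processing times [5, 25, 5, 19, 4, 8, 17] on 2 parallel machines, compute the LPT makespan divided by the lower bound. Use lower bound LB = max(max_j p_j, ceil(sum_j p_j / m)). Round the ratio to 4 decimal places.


LPT order: [25, 19, 17, 8, 5, 5, 4]
Machine loads after assignment: [42, 41]
LPT makespan = 42
Lower bound = max(max_job, ceil(total/2)) = max(25, 42) = 42
Ratio = 42 / 42 = 1.0

1.0


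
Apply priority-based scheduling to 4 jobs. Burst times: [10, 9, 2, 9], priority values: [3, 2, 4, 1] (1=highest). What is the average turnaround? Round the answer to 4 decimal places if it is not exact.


Sort by priority (ascending = highest first):
Order: [(1, 9), (2, 9), (3, 10), (4, 2)]
Completion times:
  Priority 1, burst=9, C=9
  Priority 2, burst=9, C=18
  Priority 3, burst=10, C=28
  Priority 4, burst=2, C=30
Average turnaround = 85/4 = 21.25

21.25


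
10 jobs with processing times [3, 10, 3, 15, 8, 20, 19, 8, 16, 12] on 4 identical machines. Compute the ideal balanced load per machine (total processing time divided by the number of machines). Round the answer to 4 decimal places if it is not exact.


Total processing time = 3 + 10 + 3 + 15 + 8 + 20 + 19 + 8 + 16 + 12 = 114
Number of machines = 4
Ideal balanced load = 114 / 4 = 28.5

28.5


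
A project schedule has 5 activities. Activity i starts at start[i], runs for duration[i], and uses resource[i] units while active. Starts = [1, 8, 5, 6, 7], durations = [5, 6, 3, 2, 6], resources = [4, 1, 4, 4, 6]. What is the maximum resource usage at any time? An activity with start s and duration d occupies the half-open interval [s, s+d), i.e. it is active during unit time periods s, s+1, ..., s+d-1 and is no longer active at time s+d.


Each activity i is active on [start_i, start_i + duration_i).
Compute total resource usage per time slot:
  t=0: active resources = [], total = 0
  t=1: active resources = [4], total = 4
  t=2: active resources = [4], total = 4
  t=3: active resources = [4], total = 4
  t=4: active resources = [4], total = 4
  t=5: active resources = [4, 4], total = 8
  t=6: active resources = [4, 4], total = 8
  t=7: active resources = [4, 4, 6], total = 14
  t=8: active resources = [1, 6], total = 7
  t=9: active resources = [1, 6], total = 7
  t=10: active resources = [1, 6], total = 7
  t=11: active resources = [1, 6], total = 7
  t=12: active resources = [1, 6], total = 7
  t=13: active resources = [1], total = 1
Peak resource demand = 14

14


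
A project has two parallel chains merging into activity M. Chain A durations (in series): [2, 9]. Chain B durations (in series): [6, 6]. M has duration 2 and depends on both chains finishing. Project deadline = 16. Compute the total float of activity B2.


Forward pass: ES(B2) = sum of predecessors on chain B = 6
EF = ES + duration = 6 + 6 = 12
Backward pass: LF(M) = deadline = 16; LS(M) = 16 - 2 = 14
LF(B2) = LS(M) - sum(successors on chain B) = 14 - 0 = 14
LS = LF - duration = 14 - 6 = 8
Total float = LS - ES = 8 - 6 = 2

2


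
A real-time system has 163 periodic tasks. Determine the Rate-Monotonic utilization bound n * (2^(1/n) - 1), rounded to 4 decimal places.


Compute 2^(1/163) = 1.0042614911
Subtract 1: 1.0042614911 - 1 = 0.0042614911
Multiply by n: 163 * 0.0042614911 = 0.6946230493
Round to 4 dp: 0.6946

0.6946


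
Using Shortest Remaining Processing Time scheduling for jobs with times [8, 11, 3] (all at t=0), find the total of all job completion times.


Since all jobs arrive at t=0, SRPT equals SPT ordering.
SPT order: [3, 8, 11]
Completion times:
  Job 1: p=3, C=3
  Job 2: p=8, C=11
  Job 3: p=11, C=22
Total completion time = 3 + 11 + 22 = 36

36


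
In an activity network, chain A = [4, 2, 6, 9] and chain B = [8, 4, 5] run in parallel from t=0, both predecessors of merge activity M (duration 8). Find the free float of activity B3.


ES(B3) = sum of predecessors on chain B = 12
EF(B3) = ES + duration = 12 + 5 = 17
Successor of B3 is M. ES(M) = max(sum(A), sum(B)) = max(21, 17) = 21
Free float = ES(successor) - EF(current) = 21 - 17 = 4

4


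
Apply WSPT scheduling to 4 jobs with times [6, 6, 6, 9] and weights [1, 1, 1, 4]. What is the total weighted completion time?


Compute p/w ratios and sort ascending (WSPT): [(9, 4), (6, 1), (6, 1), (6, 1)]
Compute weighted completion times:
  Job (p=9,w=4): C=9, w*C=4*9=36
  Job (p=6,w=1): C=15, w*C=1*15=15
  Job (p=6,w=1): C=21, w*C=1*21=21
  Job (p=6,w=1): C=27, w*C=1*27=27
Total weighted completion time = 99

99


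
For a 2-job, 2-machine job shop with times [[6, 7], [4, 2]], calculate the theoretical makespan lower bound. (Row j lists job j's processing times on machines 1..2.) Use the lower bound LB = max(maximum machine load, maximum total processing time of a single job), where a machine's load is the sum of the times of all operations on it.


Machine loads:
  Machine 1: 6 + 4 = 10
  Machine 2: 7 + 2 = 9
Max machine load = 10
Job totals:
  Job 1: 13
  Job 2: 6
Max job total = 13
Lower bound = max(10, 13) = 13

13


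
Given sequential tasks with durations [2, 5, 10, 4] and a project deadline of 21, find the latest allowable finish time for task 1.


LF(activity 1) = deadline - sum of successor durations
Successors: activities 2 through 4 with durations [5, 10, 4]
Sum of successor durations = 19
LF = 21 - 19 = 2

2


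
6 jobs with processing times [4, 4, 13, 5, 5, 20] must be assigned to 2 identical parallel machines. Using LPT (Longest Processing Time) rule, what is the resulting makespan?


Sort jobs in decreasing order (LPT): [20, 13, 5, 5, 4, 4]
Assign each job to the least loaded machine:
  Machine 1: jobs [20, 4], load = 24
  Machine 2: jobs [13, 5, 5, 4], load = 27
Makespan = max load = 27

27


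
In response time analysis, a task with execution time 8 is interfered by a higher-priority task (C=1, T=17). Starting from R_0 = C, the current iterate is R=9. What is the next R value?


R_next = C + ceil(R_prev / T_hp) * C_hp
ceil(9 / 17) = ceil(0.5294) = 1
Interference = 1 * 1 = 1
R_next = 8 + 1 = 9
R_next = R_prev, so the iteration has converged (response time = 9).

9


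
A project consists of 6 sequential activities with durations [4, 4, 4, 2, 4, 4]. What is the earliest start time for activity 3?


Activity 3 starts after activities 1 through 2 complete.
Predecessor durations: [4, 4]
ES = 4 + 4 = 8

8


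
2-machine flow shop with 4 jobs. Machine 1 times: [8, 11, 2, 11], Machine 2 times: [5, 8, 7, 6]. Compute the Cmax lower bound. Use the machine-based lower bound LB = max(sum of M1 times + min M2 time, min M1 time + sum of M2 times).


LB1 = sum(M1 times) + min(M2 times) = 32 + 5 = 37
LB2 = min(M1 times) + sum(M2 times) = 2 + 26 = 28
Lower bound = max(LB1, LB2) = max(37, 28) = 37

37


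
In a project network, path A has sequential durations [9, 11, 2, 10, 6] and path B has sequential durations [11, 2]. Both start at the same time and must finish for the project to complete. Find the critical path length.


Path A total = 9 + 11 + 2 + 10 + 6 = 38
Path B total = 11 + 2 = 13
Critical path = longest path = max(38, 13) = 38

38


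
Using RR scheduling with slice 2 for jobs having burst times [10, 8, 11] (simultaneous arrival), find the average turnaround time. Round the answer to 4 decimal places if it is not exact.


Time quantum = 2
Execution trace:
  J1 runs 2 units, time = 2
  J2 runs 2 units, time = 4
  J3 runs 2 units, time = 6
  J1 runs 2 units, time = 8
  J2 runs 2 units, time = 10
  J3 runs 2 units, time = 12
  J1 runs 2 units, time = 14
  J2 runs 2 units, time = 16
  J3 runs 2 units, time = 18
  J1 runs 2 units, time = 20
  J2 runs 2 units, time = 22
  J3 runs 2 units, time = 24
  J1 runs 2 units, time = 26
  J3 runs 2 units, time = 28
  J3 runs 1 units, time = 29
Finish times: [26, 22, 29]
Average turnaround = 77/3 = 25.6667

25.6667


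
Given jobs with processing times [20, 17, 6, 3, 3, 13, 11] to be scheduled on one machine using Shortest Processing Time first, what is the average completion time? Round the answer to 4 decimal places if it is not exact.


Sort jobs by processing time (SPT order): [3, 3, 6, 11, 13, 17, 20]
Compute completion times sequentially:
  Job 1: processing = 3, completes at 3
  Job 2: processing = 3, completes at 6
  Job 3: processing = 6, completes at 12
  Job 4: processing = 11, completes at 23
  Job 5: processing = 13, completes at 36
  Job 6: processing = 17, completes at 53
  Job 7: processing = 20, completes at 73
Sum of completion times = 206
Average completion time = 206/7 = 29.4286

29.4286


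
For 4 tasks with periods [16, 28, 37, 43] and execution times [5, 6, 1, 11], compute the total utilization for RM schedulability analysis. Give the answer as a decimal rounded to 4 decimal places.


Compute individual utilizations (exact fractions):
  Task 1: C/T = 5/16 (approx. 0.3125)
  Task 2: C/T = 6/28 = 3/14 (approx. 0.2143)
  Task 3: C/T = 1/37 (approx. 0.027)
  Task 4: C/T = 11/43 (approx. 0.2558)
Total utilization U = 5/16 + 3/14 + 1/37 + 11/43 = 144269/178192
Rounded to 4 decimal places: U = 0.8096
RM (Liu & Layland) bound for 4 tasks = 0.756828; compare with U = 144269/178192 (approx. 0.809627)
bound < U <= 1, so the RM sufficient condition is not met (inconclusive; an exact test such as response-time analysis is needed).

0.8096


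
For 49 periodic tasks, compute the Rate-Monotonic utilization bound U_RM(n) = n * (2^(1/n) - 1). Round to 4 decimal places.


Compute 2^(1/49) = 1.0142463870
Subtract 1: 1.0142463870 - 1 = 0.0142463870
Multiply by n: 49 * 0.0142463870 = 0.6980729630
Round to 4 dp: 0.6981

0.6981


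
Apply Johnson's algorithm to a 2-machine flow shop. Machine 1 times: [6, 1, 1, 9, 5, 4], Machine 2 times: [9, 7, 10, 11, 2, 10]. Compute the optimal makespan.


Apply Johnson's rule:
  Group 1 (a <= b): [(2, 1, 7), (3, 1, 10), (6, 4, 10), (1, 6, 9), (4, 9, 11)]
  Group 2 (a > b): [(5, 5, 2)]
Optimal job order: [2, 3, 6, 1, 4, 5]
Schedule:
  Job 2: M1 done at 1, M2 done at 8
  Job 3: M1 done at 2, M2 done at 18
  Job 6: M1 done at 6, M2 done at 28
  Job 1: M1 done at 12, M2 done at 37
  Job 4: M1 done at 21, M2 done at 48
  Job 5: M1 done at 26, M2 done at 50
Makespan = 50

50


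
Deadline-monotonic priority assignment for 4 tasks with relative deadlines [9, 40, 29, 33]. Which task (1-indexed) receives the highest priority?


Sort tasks by relative deadline (ascending):
  Task 1: deadline = 9
  Task 3: deadline = 29
  Task 4: deadline = 33
  Task 2: deadline = 40
Priority order (highest first): [1, 3, 4, 2]
Highest priority task = 1

1


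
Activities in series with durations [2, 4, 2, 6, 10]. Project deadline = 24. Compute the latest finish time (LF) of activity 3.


LF(activity 3) = deadline - sum of successor durations
Successors: activities 4 through 5 with durations [6, 10]
Sum of successor durations = 16
LF = 24 - 16 = 8

8


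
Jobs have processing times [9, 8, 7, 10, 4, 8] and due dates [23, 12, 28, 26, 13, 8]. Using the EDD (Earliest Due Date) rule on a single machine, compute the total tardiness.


Sort by due date (EDD order): [(8, 8), (8, 12), (4, 13), (9, 23), (10, 26), (7, 28)]
Compute completion times and tardiness:
  Job 1: p=8, d=8, C=8, tardiness=max(0,8-8)=0
  Job 2: p=8, d=12, C=16, tardiness=max(0,16-12)=4
  Job 3: p=4, d=13, C=20, tardiness=max(0,20-13)=7
  Job 4: p=9, d=23, C=29, tardiness=max(0,29-23)=6
  Job 5: p=10, d=26, C=39, tardiness=max(0,39-26)=13
  Job 6: p=7, d=28, C=46, tardiness=max(0,46-28)=18
Total tardiness = 48

48


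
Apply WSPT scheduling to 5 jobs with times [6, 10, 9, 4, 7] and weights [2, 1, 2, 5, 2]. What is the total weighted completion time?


Compute p/w ratios and sort ascending (WSPT): [(4, 5), (6, 2), (7, 2), (9, 2), (10, 1)]
Compute weighted completion times:
  Job (p=4,w=5): C=4, w*C=5*4=20
  Job (p=6,w=2): C=10, w*C=2*10=20
  Job (p=7,w=2): C=17, w*C=2*17=34
  Job (p=9,w=2): C=26, w*C=2*26=52
  Job (p=10,w=1): C=36, w*C=1*36=36
Total weighted completion time = 162

162


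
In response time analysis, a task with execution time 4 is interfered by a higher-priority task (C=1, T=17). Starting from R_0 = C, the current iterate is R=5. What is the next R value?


R_next = C + ceil(R_prev / T_hp) * C_hp
ceil(5 / 17) = ceil(0.2941) = 1
Interference = 1 * 1 = 1
R_next = 4 + 1 = 5
R_next = R_prev, so the iteration has converged (response time = 5).

5


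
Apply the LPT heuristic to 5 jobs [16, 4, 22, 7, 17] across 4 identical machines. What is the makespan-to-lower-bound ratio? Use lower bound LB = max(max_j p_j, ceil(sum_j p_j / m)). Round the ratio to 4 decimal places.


LPT order: [22, 17, 16, 7, 4]
Machine loads after assignment: [22, 17, 16, 11]
LPT makespan = 22
Lower bound = max(max_job, ceil(total/4)) = max(22, 17) = 22
Ratio = 22 / 22 = 1.0

1.0


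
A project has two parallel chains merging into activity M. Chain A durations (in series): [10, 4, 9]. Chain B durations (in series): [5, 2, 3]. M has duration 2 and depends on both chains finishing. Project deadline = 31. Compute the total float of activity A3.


Forward pass: ES(A3) = sum of predecessors on chain A = 14
EF = ES + duration = 14 + 9 = 23
Backward pass: LF(M) = deadline = 31; LS(M) = 31 - 2 = 29
LF(A3) = LS(M) - sum(successors on chain A) = 29 - 0 = 29
LS = LF - duration = 29 - 9 = 20
Total float = LS - ES = 20 - 14 = 6

6


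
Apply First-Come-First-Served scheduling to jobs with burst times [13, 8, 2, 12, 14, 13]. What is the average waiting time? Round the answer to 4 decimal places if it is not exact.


FCFS order (as given): [13, 8, 2, 12, 14, 13]
Waiting times:
  Job 1: wait = 0
  Job 2: wait = 13
  Job 3: wait = 21
  Job 4: wait = 23
  Job 5: wait = 35
  Job 6: wait = 49
Sum of waiting times = 141
Average waiting time = 141/6 = 23.5

23.5


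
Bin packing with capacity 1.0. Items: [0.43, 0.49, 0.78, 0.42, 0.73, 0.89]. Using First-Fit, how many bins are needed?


Place items sequentially using First-Fit:
  Item 0.43 -> new Bin 1
  Item 0.49 -> Bin 1 (now 0.92)
  Item 0.78 -> new Bin 2
  Item 0.42 -> new Bin 3
  Item 0.73 -> new Bin 4
  Item 0.89 -> new Bin 5
Total bins used = 5

5


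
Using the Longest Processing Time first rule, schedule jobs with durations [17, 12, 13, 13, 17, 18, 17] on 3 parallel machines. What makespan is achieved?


Sort jobs in decreasing order (LPT): [18, 17, 17, 17, 13, 13, 12]
Assign each job to the least loaded machine:
  Machine 1: jobs [18, 13], load = 31
  Machine 2: jobs [17, 17], load = 34
  Machine 3: jobs [17, 13, 12], load = 42
Makespan = max load = 42

42


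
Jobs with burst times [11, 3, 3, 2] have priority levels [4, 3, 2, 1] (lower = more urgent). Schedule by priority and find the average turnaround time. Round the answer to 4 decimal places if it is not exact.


Sort by priority (ascending = highest first):
Order: [(1, 2), (2, 3), (3, 3), (4, 11)]
Completion times:
  Priority 1, burst=2, C=2
  Priority 2, burst=3, C=5
  Priority 3, burst=3, C=8
  Priority 4, burst=11, C=19
Average turnaround = 34/4 = 8.5

8.5


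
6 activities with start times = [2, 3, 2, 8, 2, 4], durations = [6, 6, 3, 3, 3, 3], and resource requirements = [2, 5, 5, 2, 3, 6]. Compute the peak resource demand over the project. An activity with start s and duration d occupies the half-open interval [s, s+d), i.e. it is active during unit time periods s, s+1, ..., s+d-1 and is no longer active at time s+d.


Each activity i is active on [start_i, start_i + duration_i).
Compute total resource usage per time slot:
  t=0: active resources = [], total = 0
  t=1: active resources = [], total = 0
  t=2: active resources = [2, 5, 3], total = 10
  t=3: active resources = [2, 5, 5, 3], total = 15
  t=4: active resources = [2, 5, 5, 3, 6], total = 21
  t=5: active resources = [2, 5, 6], total = 13
  t=6: active resources = [2, 5, 6], total = 13
  t=7: active resources = [2, 5], total = 7
  t=8: active resources = [5, 2], total = 7
  t=9: active resources = [2], total = 2
  t=10: active resources = [2], total = 2
Peak resource demand = 21

21


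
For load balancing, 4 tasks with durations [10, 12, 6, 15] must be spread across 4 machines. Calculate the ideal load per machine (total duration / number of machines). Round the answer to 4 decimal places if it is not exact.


Total processing time = 10 + 12 + 6 + 15 = 43
Number of machines = 4
Ideal balanced load = 43 / 4 = 10.75

10.75


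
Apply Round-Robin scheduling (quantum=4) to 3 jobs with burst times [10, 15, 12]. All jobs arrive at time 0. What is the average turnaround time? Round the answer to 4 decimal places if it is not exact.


Time quantum = 4
Execution trace:
  J1 runs 4 units, time = 4
  J2 runs 4 units, time = 8
  J3 runs 4 units, time = 12
  J1 runs 4 units, time = 16
  J2 runs 4 units, time = 20
  J3 runs 4 units, time = 24
  J1 runs 2 units, time = 26
  J2 runs 4 units, time = 30
  J3 runs 4 units, time = 34
  J2 runs 3 units, time = 37
Finish times: [26, 37, 34]
Average turnaround = 97/3 = 32.3333

32.3333


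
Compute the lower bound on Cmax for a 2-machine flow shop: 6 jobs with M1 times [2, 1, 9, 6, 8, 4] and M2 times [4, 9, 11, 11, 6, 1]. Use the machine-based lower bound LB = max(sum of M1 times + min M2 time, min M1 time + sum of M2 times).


LB1 = sum(M1 times) + min(M2 times) = 30 + 1 = 31
LB2 = min(M1 times) + sum(M2 times) = 1 + 42 = 43
Lower bound = max(LB1, LB2) = max(31, 43) = 43

43


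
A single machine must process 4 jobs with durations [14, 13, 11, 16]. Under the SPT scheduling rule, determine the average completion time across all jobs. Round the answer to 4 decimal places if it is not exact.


Sort jobs by processing time (SPT order): [11, 13, 14, 16]
Compute completion times sequentially:
  Job 1: processing = 11, completes at 11
  Job 2: processing = 13, completes at 24
  Job 3: processing = 14, completes at 38
  Job 4: processing = 16, completes at 54
Sum of completion times = 127
Average completion time = 127/4 = 31.75

31.75


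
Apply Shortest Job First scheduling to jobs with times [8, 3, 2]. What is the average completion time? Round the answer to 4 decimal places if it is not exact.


SJF order (ascending): [2, 3, 8]
Completion times:
  Job 1: burst=2, C=2
  Job 2: burst=3, C=5
  Job 3: burst=8, C=13
Average completion = 20/3 = 6.6667

6.6667


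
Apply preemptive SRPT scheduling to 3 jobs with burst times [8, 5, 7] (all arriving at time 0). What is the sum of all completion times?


Since all jobs arrive at t=0, SRPT equals SPT ordering.
SPT order: [5, 7, 8]
Completion times:
  Job 1: p=5, C=5
  Job 2: p=7, C=12
  Job 3: p=8, C=20
Total completion time = 5 + 12 + 20 = 37

37


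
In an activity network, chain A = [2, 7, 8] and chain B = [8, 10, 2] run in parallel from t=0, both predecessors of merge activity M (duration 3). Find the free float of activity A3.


ES(A3) = sum of predecessors on chain A = 9
EF(A3) = ES + duration = 9 + 8 = 17
Successor of A3 is M. ES(M) = max(sum(A), sum(B)) = max(17, 20) = 20
Free float = ES(successor) - EF(current) = 20 - 17 = 3

3


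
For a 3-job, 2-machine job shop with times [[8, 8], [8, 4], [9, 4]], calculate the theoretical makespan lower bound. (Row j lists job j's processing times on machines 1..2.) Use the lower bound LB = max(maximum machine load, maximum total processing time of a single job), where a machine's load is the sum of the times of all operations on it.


Machine loads:
  Machine 1: 8 + 8 + 9 = 25
  Machine 2: 8 + 4 + 4 = 16
Max machine load = 25
Job totals:
  Job 1: 16
  Job 2: 12
  Job 3: 13
Max job total = 16
Lower bound = max(25, 16) = 25

25


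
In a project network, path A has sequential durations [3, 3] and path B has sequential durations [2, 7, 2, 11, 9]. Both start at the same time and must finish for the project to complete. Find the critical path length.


Path A total = 3 + 3 = 6
Path B total = 2 + 7 + 2 + 11 + 9 = 31
Critical path = longest path = max(6, 31) = 31

31


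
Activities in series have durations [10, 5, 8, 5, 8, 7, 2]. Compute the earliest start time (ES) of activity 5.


Activity 5 starts after activities 1 through 4 complete.
Predecessor durations: [10, 5, 8, 5]
ES = 10 + 5 + 8 + 5 = 28

28


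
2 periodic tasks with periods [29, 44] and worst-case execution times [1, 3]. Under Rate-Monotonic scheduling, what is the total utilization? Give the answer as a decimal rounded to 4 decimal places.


Compute individual utilizations (exact fractions):
  Task 1: C/T = 1/29 (approx. 0.0345)
  Task 2: C/T = 3/44 (approx. 0.0682)
Total utilization U = 1/29 + 3/44 = 131/1276
Rounded to 4 decimal places: U = 0.1027
RM (Liu & Layland) bound for 2 tasks = 0.828427; compare with U = 131/1276 (approx. 0.102665)
U <= bound, so schedulable by RM sufficient condition.

0.1027


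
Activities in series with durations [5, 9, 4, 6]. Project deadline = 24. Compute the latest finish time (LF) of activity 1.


LF(activity 1) = deadline - sum of successor durations
Successors: activities 2 through 4 with durations [9, 4, 6]
Sum of successor durations = 19
LF = 24 - 19 = 5

5
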